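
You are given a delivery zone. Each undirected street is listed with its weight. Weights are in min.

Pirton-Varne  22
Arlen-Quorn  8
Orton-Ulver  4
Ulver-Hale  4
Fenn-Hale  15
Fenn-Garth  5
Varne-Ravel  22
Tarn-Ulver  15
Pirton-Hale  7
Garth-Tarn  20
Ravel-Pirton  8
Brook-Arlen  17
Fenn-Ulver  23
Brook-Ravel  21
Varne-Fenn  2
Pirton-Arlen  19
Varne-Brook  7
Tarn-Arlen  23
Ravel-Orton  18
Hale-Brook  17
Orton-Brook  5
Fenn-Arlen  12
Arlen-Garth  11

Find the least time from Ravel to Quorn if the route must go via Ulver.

53 min

Shortest Ravel→Ulver: Ravel–Pirton–Hale–Ulver = 19
Shortest Ulver→Quorn: Ulver–Orton–Brook–Arlen–Quorn = 34
Total via Ulver: 19 + 34 = 53 min.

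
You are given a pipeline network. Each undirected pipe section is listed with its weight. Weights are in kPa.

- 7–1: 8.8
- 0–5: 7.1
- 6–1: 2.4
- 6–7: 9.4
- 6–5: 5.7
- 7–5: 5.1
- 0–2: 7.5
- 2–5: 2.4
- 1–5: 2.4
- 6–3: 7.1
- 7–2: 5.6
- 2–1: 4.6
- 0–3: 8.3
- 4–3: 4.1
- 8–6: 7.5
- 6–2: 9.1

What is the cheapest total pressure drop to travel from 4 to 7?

Candidate routes:
4 - 3 - 6 - 1 - 5 - 7: 4.1+7.1+2.4+2.4+5.1 = 21.1
4 - 3 - 6 - 5 - 7: 4.1+7.1+5.7+5.1 = 22
4 - 3 - 6 - 7: 4.1+7.1+9.4 = 20.6
The minimum is 20.6 kPa via 4 - 3 - 6 - 7.

20.6 kPa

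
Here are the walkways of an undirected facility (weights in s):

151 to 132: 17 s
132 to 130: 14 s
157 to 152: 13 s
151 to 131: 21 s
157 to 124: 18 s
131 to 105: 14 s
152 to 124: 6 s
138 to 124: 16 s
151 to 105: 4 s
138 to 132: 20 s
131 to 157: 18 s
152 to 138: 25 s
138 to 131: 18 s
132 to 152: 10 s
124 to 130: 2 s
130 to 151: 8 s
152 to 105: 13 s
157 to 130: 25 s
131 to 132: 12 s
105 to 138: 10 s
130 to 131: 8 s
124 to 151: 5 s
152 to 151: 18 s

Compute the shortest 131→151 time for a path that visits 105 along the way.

18 s

Shortest 131→105: 131 → 105 = 14
Best 105 to 151: 105 → 151 costing 4
Total via 105: 14 + 4 = 18 s.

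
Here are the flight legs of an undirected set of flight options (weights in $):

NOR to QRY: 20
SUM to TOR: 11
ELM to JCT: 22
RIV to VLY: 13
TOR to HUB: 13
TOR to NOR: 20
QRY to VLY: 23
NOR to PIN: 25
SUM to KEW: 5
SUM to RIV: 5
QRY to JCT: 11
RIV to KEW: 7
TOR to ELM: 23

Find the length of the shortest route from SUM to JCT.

Settle nodes by increasing distance from SUM:
SUM: 0
RIV: 5  (via SUM)
KEW: 5  (via SUM)
TOR: 11  (via SUM)
VLY: 18  (via RIV)
HUB: 24  (via TOR)
NOR: 31  (via TOR)
ELM: 34  (via TOR)
QRY: 41  (via VLY)
JCT: 52  (via QRY)
Shortest route: SUM–RIV–VLY–QRY–JCT = $52.

$52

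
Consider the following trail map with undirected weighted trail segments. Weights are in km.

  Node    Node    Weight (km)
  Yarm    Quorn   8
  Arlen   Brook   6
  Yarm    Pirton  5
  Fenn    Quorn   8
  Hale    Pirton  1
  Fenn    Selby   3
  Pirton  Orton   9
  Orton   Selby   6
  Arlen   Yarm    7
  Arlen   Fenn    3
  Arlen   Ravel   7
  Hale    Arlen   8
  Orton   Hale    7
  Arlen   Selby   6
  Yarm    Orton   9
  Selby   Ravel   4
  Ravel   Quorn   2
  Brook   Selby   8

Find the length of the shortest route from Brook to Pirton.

15 km

Compare a few routes:
Brook - Arlen - Hale - Pirton: 6+8+1 = 15
Brook - Arlen - Yarm - Pirton: 6+7+5 = 18
Cheapest is Brook - Arlen - Hale - Pirton at 15 km.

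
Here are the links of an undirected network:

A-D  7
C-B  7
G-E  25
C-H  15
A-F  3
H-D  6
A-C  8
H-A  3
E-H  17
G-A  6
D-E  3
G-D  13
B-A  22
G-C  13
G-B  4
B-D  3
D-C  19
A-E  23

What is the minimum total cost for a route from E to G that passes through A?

16

Best E to A: E → D → A costing 10
Shortest A→G: A → G = 6
Total via A: 10 + 6 = 16.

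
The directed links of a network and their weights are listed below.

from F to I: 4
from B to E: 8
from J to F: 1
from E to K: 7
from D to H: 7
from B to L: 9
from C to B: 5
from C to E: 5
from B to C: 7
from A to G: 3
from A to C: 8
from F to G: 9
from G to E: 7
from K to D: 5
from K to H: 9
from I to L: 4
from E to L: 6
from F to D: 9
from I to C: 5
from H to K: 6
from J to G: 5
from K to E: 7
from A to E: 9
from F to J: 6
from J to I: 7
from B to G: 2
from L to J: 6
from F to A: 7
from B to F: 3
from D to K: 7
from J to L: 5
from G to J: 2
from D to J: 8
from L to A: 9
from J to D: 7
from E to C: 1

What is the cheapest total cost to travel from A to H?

Shortest distances from A:
A: 0
G: 3  (via A)
J: 5  (via G)
F: 6  (via J)
C: 8  (via A)
E: 9  (via A)
I: 10  (via F)
L: 10  (via J)
D: 12  (via J)
B: 13  (via C)
K: 16  (via E)
H: 19  (via D)
Shortest route: A → G → J → D → H = 19.

19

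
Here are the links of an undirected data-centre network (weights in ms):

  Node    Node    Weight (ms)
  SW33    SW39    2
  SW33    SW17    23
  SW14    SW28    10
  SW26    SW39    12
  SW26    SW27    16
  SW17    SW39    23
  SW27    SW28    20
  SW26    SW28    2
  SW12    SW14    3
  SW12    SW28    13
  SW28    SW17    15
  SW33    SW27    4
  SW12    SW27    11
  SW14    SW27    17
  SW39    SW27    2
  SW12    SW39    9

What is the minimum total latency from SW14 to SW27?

14 ms

Settle nodes by increasing distance from SW14:
SW14: 0
SW12: 3  (via SW14)
SW28: 10  (via SW14)
SW26: 12  (via SW28)
SW39: 12  (via SW12)
SW27: 14  (via SW12)
Shortest route: SW14–SW12–SW27 = 14 ms.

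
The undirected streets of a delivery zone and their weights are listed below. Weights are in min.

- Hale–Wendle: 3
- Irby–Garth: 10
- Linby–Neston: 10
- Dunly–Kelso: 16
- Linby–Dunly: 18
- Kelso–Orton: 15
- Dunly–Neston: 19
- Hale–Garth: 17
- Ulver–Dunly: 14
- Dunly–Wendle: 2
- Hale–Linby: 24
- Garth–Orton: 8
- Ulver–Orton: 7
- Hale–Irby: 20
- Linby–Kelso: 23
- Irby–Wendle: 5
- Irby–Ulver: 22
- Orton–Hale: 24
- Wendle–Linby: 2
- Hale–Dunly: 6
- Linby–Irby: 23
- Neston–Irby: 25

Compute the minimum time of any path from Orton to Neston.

35 min

Compare a few routes:
Orton → Hale → Wendle → Linby → Neston: 24+3+2+10 = 39
Orton → Garth → Hale → Wendle → Linby → Neston: 8+17+3+2+10 = 40
Orton → Ulver → Dunly → Neston: 7+14+19 = 40
Orton → Garth → Irby → Wendle → Linby → Neston: 8+10+5+2+10 = 35
The minimum is 35 min via Orton → Garth → Irby → Wendle → Linby → Neston.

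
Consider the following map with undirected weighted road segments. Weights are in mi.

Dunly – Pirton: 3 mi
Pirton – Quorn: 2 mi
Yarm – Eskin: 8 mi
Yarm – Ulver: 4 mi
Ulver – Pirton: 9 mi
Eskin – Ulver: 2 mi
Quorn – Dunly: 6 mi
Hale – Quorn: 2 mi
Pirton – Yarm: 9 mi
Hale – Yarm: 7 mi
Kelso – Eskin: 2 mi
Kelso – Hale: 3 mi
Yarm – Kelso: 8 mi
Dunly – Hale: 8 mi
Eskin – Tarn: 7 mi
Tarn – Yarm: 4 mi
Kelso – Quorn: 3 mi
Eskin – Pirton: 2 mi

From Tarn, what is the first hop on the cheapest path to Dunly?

Compare a few routes:
Tarn → Eskin → Pirton → Dunly: 7+2+3 = 12
Tarn → Yarm → Ulver → Eskin → Pirton → Dunly: 4+4+2+2+3 = 15
The minimum is 12 mi via Tarn → Eskin → Pirton → Dunly.
So from Tarn the first move is to Eskin.

Eskin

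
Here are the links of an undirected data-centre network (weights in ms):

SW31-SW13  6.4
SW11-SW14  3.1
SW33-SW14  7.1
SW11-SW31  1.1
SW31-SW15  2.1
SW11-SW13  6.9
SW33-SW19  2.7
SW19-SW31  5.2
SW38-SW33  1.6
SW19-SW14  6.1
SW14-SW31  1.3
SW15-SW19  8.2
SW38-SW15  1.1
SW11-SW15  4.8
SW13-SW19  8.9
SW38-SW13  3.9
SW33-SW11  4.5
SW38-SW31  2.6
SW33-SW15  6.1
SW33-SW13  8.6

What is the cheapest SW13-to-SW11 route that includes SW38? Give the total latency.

Shortest SW13→SW38: SW13 → SW38 = 3.9
Best SW38 to SW11: SW38 → SW31 → SW11 costing 3.7
Total via SW38: 3.9 + 3.7 = 7.6 ms.

7.6 ms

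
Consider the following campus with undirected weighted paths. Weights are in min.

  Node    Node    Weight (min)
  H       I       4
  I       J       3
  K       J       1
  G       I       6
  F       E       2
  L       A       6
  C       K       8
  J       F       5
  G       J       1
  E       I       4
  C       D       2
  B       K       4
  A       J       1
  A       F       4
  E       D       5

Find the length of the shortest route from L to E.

Enumerating some paths:
L–A–J–F–E: 6+1+5+2 = 14
L–A–F–E: 6+4+2 = 12
L–A–J–I–E: 6+1+3+4 = 14
Cheapest is L–A–F–E at 12 min.

12 min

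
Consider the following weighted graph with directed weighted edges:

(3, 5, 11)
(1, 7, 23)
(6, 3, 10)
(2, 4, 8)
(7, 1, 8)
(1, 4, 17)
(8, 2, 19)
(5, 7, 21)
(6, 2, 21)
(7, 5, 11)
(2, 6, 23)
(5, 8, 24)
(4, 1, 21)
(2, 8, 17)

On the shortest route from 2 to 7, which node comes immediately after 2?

4

Candidate routes:
2 → 6 → 3 → 5 → 7: 23+10+11+21 = 65
2 → 4 → 1 → 7: 8+21+23 = 52
The minimum is 52 via 2 → 4 → 1 → 7.
So from 2 the first move is to 4.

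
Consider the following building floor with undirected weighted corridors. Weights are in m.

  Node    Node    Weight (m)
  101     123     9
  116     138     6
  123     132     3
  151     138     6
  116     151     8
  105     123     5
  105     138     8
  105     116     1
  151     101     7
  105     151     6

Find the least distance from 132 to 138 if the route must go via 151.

Shortest 132→151: 132 → 123 → 105 → 151 = 14
Shortest 151→138: 151 → 138 = 6
Total via 151: 14 + 6 = 20 m.

20 m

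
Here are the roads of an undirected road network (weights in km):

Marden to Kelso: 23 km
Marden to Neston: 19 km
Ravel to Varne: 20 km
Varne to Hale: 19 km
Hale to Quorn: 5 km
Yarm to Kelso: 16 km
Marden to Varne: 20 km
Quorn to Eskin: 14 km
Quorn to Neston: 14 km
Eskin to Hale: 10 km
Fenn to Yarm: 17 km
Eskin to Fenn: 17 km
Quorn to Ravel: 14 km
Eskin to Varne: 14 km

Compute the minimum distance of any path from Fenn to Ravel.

45 km

Settle nodes by increasing distance from Fenn:
Fenn: 0
Yarm: 17  (via Fenn)
Eskin: 17  (via Fenn)
Hale: 27  (via Eskin)
Varne: 31  (via Eskin)
Quorn: 31  (via Eskin)
Kelso: 33  (via Yarm)
Neston: 45  (via Quorn)
Ravel: 45  (via Quorn)
Shortest route: Fenn–Eskin–Quorn–Ravel = 45 km.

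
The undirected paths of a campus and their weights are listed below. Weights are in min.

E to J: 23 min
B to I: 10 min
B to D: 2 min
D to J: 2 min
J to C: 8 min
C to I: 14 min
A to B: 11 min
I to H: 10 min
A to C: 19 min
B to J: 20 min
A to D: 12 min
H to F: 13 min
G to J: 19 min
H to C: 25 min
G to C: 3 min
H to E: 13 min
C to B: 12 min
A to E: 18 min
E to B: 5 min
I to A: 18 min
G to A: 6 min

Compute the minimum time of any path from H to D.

Shortest distances from H:
H: 0
I: 10  (via H)
E: 13  (via H)
F: 13  (via H)
B: 18  (via E)
D: 20  (via B)
Shortest route: H → E → B → D = 20 min.

20 min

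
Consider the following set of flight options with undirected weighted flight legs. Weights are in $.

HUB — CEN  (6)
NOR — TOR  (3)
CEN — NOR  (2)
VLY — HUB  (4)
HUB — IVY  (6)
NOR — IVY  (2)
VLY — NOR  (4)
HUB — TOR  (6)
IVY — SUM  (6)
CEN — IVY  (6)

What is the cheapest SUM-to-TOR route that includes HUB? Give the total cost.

$18

Best SUM to HUB: SUM–IVY–HUB costing 12
Shortest HUB→TOR: HUB–TOR = 6
Total via HUB: 12 + 6 = $18.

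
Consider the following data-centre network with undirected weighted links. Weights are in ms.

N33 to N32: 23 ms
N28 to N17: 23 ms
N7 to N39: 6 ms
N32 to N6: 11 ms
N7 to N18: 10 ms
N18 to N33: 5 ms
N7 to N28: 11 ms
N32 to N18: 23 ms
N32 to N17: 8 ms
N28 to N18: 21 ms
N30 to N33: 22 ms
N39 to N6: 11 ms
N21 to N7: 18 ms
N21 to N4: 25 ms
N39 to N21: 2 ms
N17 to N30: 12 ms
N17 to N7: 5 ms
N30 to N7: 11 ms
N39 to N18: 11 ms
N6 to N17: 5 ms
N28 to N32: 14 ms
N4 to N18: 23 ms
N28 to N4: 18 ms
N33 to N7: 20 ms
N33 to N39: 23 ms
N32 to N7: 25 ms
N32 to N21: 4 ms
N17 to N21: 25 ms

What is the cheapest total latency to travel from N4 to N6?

38 ms

Compare a few routes:
N4 - N28 - N7 - N17 - N6: 18+11+5+5 = 39
N4 - N21 - N32 - N17 - N6: 25+4+8+5 = 42
N4 - N21 - N39 - N6: 25+2+11 = 38
N4 - N21 - N32 - N6: 25+4+11 = 40
The minimum is 38 ms via N4 - N21 - N39 - N6.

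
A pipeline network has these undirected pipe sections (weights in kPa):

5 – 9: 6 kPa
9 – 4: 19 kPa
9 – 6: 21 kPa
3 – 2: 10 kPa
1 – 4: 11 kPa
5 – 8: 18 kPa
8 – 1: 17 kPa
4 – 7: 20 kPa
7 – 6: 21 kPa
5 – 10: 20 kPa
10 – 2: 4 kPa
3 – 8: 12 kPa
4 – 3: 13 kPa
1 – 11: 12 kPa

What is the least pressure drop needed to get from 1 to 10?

Compare a few routes:
1 → 4 → 3 → 2 → 10: 11+13+10+4 = 38
1 → 8 → 5 → 10: 17+18+20 = 55
1 → 8 → 3 → 2 → 10: 17+12+10+4 = 43
The minimum is 38 kPa via 1 → 4 → 3 → 2 → 10.

38 kPa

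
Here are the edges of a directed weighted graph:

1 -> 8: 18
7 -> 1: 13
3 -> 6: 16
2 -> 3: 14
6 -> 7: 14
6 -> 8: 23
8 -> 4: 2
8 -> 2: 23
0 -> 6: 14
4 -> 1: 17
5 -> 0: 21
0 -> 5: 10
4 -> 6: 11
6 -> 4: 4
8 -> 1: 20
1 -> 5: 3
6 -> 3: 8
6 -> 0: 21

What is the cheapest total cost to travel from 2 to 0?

Shortest distances from 2:
2: 0
3: 14  (via 2)
6: 30  (via 3)
4: 34  (via 6)
7: 44  (via 6)
0: 51  (via 6)
Shortest route: 2 → 3 → 6 → 0 = 51.

51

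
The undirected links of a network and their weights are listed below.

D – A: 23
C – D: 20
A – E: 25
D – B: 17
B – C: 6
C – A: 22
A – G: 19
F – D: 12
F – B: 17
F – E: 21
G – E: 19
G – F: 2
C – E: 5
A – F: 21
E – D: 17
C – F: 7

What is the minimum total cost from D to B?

Shortest distances from D:
D: 0
F: 12  (via D)
G: 14  (via F)
B: 17  (via D)
Shortest route: D–B = 17.

17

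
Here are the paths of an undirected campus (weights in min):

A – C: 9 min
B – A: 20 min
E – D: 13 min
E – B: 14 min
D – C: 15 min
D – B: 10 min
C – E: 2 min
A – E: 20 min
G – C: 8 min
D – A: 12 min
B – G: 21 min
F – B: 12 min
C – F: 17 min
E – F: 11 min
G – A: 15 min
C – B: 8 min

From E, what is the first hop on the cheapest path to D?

D

Enumerating some paths:
E–D: 13 = 13
E–C–B–D: 2+8+10 = 20
E–C–A–D: 2+9+12 = 23
E–C–D: 2+15 = 17
Cheapest is E–D at 13 min.
So from E the first move is to D.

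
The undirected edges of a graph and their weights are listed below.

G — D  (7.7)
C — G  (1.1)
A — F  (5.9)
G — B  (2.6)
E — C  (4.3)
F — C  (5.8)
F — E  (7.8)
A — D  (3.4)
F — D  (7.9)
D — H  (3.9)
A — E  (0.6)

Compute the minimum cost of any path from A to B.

Settle nodes by increasing distance from A:
A: 0
E: 0.6  (via A)
D: 3.4  (via A)
C: 4.9  (via E)
F: 5.9  (via A)
G: 6  (via C)
H: 7.3  (via D)
B: 8.6  (via G)
Shortest route: A–E–C–G–B = 8.6.

8.6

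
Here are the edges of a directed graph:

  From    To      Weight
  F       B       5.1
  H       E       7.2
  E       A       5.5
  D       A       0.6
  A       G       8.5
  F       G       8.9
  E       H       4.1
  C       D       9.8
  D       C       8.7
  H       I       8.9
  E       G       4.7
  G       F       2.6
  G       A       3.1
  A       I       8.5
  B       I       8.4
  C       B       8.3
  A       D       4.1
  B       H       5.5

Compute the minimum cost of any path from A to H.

21.7

Running Dijkstra from A:
A: 0
D: 4.1  (via A)
G: 8.5  (via A)
I: 8.5  (via A)
F: 11.1  (via G)
C: 12.8  (via D)
B: 16.2  (via F)
H: 21.7  (via B)
Shortest route: A–G–F–B–H = 21.7.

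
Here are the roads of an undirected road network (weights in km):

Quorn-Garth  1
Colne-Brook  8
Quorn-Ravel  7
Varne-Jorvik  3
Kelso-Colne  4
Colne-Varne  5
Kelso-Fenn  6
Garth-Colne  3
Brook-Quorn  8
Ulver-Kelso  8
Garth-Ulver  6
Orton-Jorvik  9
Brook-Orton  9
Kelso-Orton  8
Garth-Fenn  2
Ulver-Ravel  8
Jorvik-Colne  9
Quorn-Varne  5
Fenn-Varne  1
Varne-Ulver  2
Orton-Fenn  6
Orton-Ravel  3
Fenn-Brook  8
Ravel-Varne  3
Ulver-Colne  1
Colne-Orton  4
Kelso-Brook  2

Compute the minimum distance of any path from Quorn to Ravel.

7 km

Shortest distances from Quorn:
Quorn: 0
Garth: 1  (via Quorn)
Fenn: 3  (via Garth)
Varne: 4  (via Fenn)
Colne: 4  (via Garth)
Ulver: 5  (via Colne)
Ravel: 7  (via Quorn)
Shortest route: Quorn → Ravel = 7 km.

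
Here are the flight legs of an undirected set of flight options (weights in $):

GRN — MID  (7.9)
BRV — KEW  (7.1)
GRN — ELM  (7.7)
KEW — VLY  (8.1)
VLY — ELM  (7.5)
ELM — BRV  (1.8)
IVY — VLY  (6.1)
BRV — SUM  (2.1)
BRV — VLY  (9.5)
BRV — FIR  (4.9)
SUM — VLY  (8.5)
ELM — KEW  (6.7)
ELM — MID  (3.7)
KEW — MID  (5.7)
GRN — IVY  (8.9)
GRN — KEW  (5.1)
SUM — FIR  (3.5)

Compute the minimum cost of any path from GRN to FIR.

$14.4

Settle nodes by increasing distance from GRN:
GRN: 0
KEW: 5.1  (via GRN)
ELM: 7.7  (via GRN)
MID: 7.9  (via GRN)
IVY: 8.9  (via GRN)
BRV: 9.5  (via ELM)
SUM: 11.6  (via BRV)
VLY: 13.2  (via KEW)
FIR: 14.4  (via BRV)
Shortest route: GRN–ELM–BRV–FIR = $14.4.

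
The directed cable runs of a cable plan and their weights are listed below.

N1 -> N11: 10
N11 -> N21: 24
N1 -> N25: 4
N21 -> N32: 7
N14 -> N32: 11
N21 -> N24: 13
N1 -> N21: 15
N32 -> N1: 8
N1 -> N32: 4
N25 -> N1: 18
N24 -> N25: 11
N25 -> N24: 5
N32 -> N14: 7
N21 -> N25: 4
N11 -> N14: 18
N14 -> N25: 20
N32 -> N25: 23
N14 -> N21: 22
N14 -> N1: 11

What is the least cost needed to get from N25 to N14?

Running Dijkstra from N25:
N25: 0
N24: 5  (via N25)
N1: 18  (via N25)
N32: 22  (via N1)
N11: 28  (via N1)
N14: 29  (via N32)
Shortest route: N25 → N1 → N32 → N14 = 29.

29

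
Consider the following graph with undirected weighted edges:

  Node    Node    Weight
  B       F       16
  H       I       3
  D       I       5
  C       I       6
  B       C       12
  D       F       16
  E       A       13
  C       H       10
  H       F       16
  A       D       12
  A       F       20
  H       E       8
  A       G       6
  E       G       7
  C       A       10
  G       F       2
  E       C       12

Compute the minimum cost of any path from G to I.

Running Dijkstra from G:
G: 0
F: 2  (via G)
A: 6  (via G)
E: 7  (via G)
H: 15  (via E)
C: 16  (via A)
B: 18  (via F)
D: 18  (via F)
I: 18  (via H)
Shortest route: G → E → H → I = 18.

18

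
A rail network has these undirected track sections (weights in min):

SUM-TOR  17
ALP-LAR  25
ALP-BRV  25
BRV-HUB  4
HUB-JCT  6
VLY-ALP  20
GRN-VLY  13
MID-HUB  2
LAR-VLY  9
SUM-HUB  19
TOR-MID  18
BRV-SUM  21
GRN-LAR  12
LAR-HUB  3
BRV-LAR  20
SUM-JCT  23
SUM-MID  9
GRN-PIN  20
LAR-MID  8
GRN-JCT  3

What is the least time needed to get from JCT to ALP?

Candidate routes:
JCT - HUB - BRV - ALP: 6+4+25 = 35
JCT - GRN - VLY - ALP: 3+13+20 = 36
JCT - HUB - LAR - ALP: 6+3+25 = 34
The minimum is 34 min via JCT - HUB - LAR - ALP.

34 min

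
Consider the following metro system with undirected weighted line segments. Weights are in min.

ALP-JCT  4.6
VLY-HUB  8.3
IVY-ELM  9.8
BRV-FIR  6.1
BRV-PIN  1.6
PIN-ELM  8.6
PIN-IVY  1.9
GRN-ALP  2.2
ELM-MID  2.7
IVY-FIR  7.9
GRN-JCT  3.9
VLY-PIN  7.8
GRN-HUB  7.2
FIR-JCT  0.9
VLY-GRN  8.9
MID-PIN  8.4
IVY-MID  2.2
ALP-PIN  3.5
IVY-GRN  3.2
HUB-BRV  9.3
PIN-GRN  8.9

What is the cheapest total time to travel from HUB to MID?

12.6 min

Settle nodes by increasing distance from HUB:
HUB: 0
GRN: 7.2  (via HUB)
VLY: 8.3  (via HUB)
BRV: 9.3  (via HUB)
ALP: 9.4  (via GRN)
IVY: 10.4  (via GRN)
PIN: 10.9  (via BRV)
JCT: 11.1  (via GRN)
FIR: 12  (via JCT)
MID: 12.6  (via IVY)
Shortest route: HUB → GRN → IVY → MID = 12.6 min.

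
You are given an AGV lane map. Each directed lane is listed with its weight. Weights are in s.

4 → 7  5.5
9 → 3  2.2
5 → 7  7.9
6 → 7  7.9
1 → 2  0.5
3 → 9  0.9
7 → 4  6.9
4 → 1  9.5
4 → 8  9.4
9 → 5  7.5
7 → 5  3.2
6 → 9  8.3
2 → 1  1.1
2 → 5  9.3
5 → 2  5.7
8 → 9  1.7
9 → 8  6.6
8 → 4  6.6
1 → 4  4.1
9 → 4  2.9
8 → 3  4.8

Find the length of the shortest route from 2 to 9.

Settle nodes by increasing distance from 2:
2: 0
1: 1.1  (via 2)
4: 5.2  (via 1)
5: 9.3  (via 2)
7: 10.7  (via 4)
8: 14.6  (via 4)
9: 16.3  (via 8)
Shortest route: 2–1–4–8–9 = 16.3 s.

16.3 s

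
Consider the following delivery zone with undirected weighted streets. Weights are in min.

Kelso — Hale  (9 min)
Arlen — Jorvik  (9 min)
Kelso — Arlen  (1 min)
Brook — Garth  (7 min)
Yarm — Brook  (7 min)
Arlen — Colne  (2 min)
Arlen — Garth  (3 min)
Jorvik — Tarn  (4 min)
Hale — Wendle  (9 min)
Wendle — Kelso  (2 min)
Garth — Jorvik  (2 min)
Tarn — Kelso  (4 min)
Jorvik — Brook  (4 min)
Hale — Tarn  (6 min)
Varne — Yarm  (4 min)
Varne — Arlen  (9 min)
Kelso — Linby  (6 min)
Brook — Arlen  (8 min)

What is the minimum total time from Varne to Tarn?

Candidate routes:
Varne - Arlen - Kelso - Tarn: 9+1+4 = 14
Varne - Arlen - Jorvik - Tarn: 9+9+4 = 22
Varne - Yarm - Brook - Jorvik - Tarn: 4+7+4+4 = 19
Varne - Arlen - Garth - Jorvik - Tarn: 9+3+2+4 = 18
Cheapest is Varne - Arlen - Kelso - Tarn at 14 min.

14 min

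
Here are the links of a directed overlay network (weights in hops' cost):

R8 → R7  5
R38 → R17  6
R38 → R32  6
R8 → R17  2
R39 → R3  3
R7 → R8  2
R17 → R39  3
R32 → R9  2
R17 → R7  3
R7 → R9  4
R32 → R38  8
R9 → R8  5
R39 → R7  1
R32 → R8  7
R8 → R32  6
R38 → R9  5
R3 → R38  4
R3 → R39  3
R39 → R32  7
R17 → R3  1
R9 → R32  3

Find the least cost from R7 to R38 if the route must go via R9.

15 hops' cost

Best R7 to R9: R7 → R9 costing 4
Best R9 to R38: R9 → R32 → R38 costing 11
Total via R9: 4 + 11 = 15 hops' cost.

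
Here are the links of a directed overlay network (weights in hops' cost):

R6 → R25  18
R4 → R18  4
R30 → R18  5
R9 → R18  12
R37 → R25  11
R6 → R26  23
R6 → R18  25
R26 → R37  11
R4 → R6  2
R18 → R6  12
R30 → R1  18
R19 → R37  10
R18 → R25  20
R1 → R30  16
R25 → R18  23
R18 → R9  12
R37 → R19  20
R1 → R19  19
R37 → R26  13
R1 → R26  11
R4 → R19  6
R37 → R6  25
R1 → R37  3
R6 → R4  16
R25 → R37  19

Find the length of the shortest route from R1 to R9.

33 hops' cost

Running Dijkstra from R1:
R1: 0
R37: 3  (via R1)
R26: 11  (via R1)
R25: 14  (via R37)
R30: 16  (via R1)
R19: 19  (via R1)
R18: 21  (via R30)
R6: 28  (via R37)
R9: 33  (via R18)
Shortest route: R1–R30–R18–R9 = 33 hops' cost.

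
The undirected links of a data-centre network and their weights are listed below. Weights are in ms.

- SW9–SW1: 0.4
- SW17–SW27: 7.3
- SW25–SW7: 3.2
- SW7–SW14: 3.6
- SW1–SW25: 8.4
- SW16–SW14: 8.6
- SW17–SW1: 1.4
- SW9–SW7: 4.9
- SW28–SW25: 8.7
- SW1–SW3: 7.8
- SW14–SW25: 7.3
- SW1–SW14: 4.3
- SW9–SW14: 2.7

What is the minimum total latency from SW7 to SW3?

Compare a few routes:
SW7–SW14–SW1–SW3: 3.6+4.3+7.8 = 15.7
SW7–SW25–SW1–SW3: 3.2+8.4+7.8 = 19.4
SW7–SW9–SW1–SW3: 4.9+0.4+7.8 = 13.1
SW7–SW14–SW9–SW1–SW3: 3.6+2.7+0.4+7.8 = 14.5
The minimum is 13.1 ms via SW7–SW9–SW1–SW3.

13.1 ms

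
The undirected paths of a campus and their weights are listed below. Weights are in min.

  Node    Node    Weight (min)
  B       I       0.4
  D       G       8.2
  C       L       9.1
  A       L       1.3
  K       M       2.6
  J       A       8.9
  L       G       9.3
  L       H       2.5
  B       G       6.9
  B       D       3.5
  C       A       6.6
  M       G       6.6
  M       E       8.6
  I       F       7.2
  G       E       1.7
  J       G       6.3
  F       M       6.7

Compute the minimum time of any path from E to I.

9 min

Settle nodes by increasing distance from E:
E: 0
G: 1.7  (via E)
J: 8  (via G)
M: 8.3  (via G)
B: 8.6  (via G)
I: 9  (via B)
Shortest route: E–G–B–I = 9 min.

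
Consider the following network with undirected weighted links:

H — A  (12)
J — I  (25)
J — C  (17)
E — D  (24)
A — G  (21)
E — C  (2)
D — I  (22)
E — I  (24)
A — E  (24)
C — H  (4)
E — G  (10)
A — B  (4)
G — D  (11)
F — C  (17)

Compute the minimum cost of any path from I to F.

43

Shortest distances from I:
I: 0
D: 22  (via I)
E: 24  (via I)
J: 25  (via I)
C: 26  (via E)
H: 30  (via C)
G: 33  (via D)
A: 42  (via H)
F: 43  (via C)
Shortest route: I–E–C–F = 43.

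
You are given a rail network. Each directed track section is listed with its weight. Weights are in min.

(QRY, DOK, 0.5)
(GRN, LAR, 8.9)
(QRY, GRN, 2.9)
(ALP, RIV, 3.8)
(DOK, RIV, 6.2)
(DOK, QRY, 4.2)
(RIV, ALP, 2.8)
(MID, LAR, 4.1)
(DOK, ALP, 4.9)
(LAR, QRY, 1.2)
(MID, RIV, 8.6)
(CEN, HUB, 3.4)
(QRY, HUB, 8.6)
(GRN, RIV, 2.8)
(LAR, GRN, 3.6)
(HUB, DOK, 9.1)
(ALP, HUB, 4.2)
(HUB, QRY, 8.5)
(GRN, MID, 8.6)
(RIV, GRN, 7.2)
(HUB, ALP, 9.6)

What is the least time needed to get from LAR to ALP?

6.6 min

Compare a few routes:
LAR–GRN–RIV–ALP: 3.6+2.8+2.8 = 9.2
LAR–QRY–DOK–RIV–ALP: 1.2+0.5+6.2+2.8 = 10.7
LAR–QRY–GRN–RIV–ALP: 1.2+2.9+2.8+2.8 = 9.7
LAR–QRY–DOK–ALP: 1.2+0.5+4.9 = 6.6
The minimum is 6.6 min via LAR–QRY–DOK–ALP.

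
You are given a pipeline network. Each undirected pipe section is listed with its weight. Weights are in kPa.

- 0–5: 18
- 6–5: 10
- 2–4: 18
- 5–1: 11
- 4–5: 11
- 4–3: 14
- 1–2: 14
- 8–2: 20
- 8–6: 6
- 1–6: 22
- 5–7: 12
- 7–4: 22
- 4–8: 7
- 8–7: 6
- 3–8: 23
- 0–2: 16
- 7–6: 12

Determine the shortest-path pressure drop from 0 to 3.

Settle nodes by increasing distance from 0:
0: 0
2: 16  (via 0)
5: 18  (via 0)
6: 28  (via 5)
1: 29  (via 5)
4: 29  (via 5)
7: 30  (via 5)
8: 34  (via 6)
3: 43  (via 4)
Shortest route: 0 → 5 → 4 → 3 = 43 kPa.

43 kPa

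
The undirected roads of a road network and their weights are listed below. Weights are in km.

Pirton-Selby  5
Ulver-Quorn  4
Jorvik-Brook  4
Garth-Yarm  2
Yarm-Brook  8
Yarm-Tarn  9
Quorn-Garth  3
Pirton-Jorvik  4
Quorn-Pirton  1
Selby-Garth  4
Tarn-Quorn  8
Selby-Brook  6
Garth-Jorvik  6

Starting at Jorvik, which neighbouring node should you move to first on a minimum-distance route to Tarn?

Pirton

Candidate routes:
Jorvik → Garth → Yarm → Tarn: 6+2+9 = 17
Jorvik → Garth → Quorn → Tarn: 6+3+8 = 17
Jorvik → Pirton → Quorn → Garth → Yarm → Tarn: 4+1+3+2+9 = 19
Jorvik → Pirton → Quorn → Tarn: 4+1+8 = 13
Cheapest is Jorvik → Pirton → Quorn → Tarn at 13 km.
So from Jorvik the first move is to Pirton.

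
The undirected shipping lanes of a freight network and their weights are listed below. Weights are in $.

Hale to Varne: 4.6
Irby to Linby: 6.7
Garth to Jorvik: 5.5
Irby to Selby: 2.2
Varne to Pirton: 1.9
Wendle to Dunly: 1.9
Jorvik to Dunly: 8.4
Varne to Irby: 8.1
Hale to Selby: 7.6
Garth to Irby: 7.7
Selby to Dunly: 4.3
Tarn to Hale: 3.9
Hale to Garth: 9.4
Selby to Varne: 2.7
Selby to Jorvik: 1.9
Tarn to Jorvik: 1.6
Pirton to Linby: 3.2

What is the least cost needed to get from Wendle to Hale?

$13.5

Settle nodes by increasing distance from Wendle:
Wendle: 0
Dunly: 1.9  (via Wendle)
Selby: 6.2  (via Dunly)
Jorvik: 8.1  (via Selby)
Irby: 8.4  (via Selby)
Varne: 8.9  (via Selby)
Tarn: 9.7  (via Jorvik)
Pirton: 10.8  (via Varne)
Hale: 13.5  (via Varne)
Shortest route: Wendle → Dunly → Selby → Varne → Hale = $13.5.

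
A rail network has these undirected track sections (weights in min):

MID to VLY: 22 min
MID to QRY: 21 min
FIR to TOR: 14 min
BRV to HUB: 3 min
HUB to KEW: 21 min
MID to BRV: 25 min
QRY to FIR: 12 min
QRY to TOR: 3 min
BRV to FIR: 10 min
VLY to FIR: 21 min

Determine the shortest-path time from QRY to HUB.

Compare a few routes:
QRY - TOR - FIR - BRV - HUB: 3+14+10+3 = 30
QRY - FIR - BRV - HUB: 12+10+3 = 25
QRY - MID - BRV - HUB: 21+25+3 = 49
The minimum is 25 min via QRY - FIR - BRV - HUB.

25 min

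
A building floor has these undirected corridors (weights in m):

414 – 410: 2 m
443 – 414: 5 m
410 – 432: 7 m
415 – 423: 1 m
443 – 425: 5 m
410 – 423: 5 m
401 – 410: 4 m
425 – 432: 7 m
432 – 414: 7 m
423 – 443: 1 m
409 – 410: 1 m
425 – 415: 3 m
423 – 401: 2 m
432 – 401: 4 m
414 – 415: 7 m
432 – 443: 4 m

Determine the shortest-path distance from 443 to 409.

Running Dijkstra from 443:
443: 0
423: 1  (via 443)
415: 2  (via 423)
401: 3  (via 423)
432: 4  (via 443)
425: 5  (via 443)
414: 5  (via 443)
410: 6  (via 423)
409: 7  (via 410)
Shortest route: 443–423–410–409 = 7 m.

7 m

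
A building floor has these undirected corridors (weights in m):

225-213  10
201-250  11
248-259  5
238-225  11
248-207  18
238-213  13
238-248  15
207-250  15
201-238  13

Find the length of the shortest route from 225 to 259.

31 m

Settle nodes by increasing distance from 225:
225: 0
213: 10  (via 225)
238: 11  (via 225)
201: 24  (via 238)
248: 26  (via 238)
259: 31  (via 248)
Shortest route: 225 → 238 → 248 → 259 = 31 m.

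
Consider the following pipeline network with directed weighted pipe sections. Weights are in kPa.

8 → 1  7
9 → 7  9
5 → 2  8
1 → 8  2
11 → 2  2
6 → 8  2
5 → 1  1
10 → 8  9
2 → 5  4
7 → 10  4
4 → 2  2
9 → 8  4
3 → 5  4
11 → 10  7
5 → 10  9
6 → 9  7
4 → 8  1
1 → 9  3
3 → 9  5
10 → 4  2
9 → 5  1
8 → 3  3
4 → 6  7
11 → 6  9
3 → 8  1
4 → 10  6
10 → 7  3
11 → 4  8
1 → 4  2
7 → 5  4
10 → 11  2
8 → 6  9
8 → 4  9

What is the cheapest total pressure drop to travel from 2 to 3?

Enumerating some paths:
2 → 5 → 1 → 8 → 3: 4+1+2+3 = 10
2 → 5 → 1 → 4 → 8 → 3: 4+1+2+1+3 = 11
2 → 5 → 1 → 9 → 8 → 3: 4+1+3+4+3 = 15
Cheapest is 2 → 5 → 1 → 8 → 3 at 10 kPa.

10 kPa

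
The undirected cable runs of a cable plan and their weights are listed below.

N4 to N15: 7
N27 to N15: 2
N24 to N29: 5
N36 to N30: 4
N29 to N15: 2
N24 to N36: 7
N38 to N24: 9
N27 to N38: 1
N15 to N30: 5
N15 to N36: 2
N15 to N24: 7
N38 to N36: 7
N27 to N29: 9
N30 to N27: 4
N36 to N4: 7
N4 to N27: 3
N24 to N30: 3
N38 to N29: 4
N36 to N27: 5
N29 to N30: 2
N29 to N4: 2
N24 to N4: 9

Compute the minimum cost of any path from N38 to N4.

4

Settle nodes by increasing distance from N38:
N38: 0
N27: 1  (via N38)
N15: 3  (via N27)
N4: 4  (via N27)
Shortest route: N38 → N27 → N4 = 4.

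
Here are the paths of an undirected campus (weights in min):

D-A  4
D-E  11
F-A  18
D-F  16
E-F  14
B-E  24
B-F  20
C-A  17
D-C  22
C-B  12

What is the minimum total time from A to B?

Compare a few routes:
A → F → B: 18+20 = 38
A → C → B: 17+12 = 29
The minimum is 29 min via A → C → B.

29 min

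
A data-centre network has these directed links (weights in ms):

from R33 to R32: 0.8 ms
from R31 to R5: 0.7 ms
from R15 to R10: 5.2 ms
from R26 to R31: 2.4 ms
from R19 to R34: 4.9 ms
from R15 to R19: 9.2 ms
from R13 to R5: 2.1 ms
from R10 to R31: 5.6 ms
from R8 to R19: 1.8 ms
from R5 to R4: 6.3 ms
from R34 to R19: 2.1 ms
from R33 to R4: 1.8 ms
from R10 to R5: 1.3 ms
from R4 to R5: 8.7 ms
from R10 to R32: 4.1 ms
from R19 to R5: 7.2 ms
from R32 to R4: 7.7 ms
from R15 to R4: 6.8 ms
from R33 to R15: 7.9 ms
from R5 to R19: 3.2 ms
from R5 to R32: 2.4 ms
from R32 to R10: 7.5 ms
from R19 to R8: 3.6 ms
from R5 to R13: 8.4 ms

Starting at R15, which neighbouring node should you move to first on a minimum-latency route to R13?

R10

Compare a few routes:
R15 - R19 - R5 - R13: 9.2+7.2+8.4 = 24.8
R15 - R10 - R5 - R13: 5.2+1.3+8.4 = 14.9
R15 - R4 - R5 - R13: 6.8+8.7+8.4 = 23.9
R15 - R10 - R31 - R5 - R13: 5.2+5.6+0.7+8.4 = 19.9
Cheapest is R15 - R10 - R5 - R13 at 14.9 ms.
So from R15 the first move is to R10.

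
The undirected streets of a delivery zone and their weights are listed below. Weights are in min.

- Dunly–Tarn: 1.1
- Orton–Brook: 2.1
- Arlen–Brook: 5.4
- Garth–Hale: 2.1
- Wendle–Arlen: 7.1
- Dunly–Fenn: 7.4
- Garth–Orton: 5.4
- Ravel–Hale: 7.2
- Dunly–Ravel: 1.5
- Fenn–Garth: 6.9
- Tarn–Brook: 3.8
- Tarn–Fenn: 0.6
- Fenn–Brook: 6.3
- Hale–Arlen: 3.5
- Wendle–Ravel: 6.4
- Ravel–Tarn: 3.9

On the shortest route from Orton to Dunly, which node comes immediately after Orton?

Brook

Candidate routes:
Orton–Brook–Fenn–Tarn–Dunly: 2.1+6.3+0.6+1.1 = 10.1
Orton–Brook–Tarn–Fenn–Dunly: 2.1+3.8+0.6+7.4 = 13.9
Orton–Brook–Tarn–Ravel–Dunly: 2.1+3.8+3.9+1.5 = 11.3
Orton–Brook–Tarn–Dunly: 2.1+3.8+1.1 = 7
Cheapest is Orton–Brook–Tarn–Dunly at 7 min.
So from Orton the first move is to Brook.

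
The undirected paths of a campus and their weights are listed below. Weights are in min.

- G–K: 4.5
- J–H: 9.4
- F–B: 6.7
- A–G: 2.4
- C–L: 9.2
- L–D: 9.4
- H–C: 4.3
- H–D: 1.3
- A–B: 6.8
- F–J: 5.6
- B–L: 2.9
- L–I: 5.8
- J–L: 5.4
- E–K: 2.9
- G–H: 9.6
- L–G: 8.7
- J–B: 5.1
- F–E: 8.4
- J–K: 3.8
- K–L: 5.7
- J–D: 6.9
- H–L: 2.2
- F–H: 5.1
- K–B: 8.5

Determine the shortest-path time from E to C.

Shortest distances from E:
E: 0
K: 2.9  (via E)
J: 6.7  (via K)
G: 7.4  (via K)
F: 8.4  (via E)
L: 8.6  (via K)
A: 9.8  (via G)
H: 10.8  (via L)
B: 11.4  (via K)
D: 12.1  (via H)
I: 14.4  (via L)
C: 15.1  (via H)
Shortest route: E → K → L → H → C = 15.1 min.

15.1 min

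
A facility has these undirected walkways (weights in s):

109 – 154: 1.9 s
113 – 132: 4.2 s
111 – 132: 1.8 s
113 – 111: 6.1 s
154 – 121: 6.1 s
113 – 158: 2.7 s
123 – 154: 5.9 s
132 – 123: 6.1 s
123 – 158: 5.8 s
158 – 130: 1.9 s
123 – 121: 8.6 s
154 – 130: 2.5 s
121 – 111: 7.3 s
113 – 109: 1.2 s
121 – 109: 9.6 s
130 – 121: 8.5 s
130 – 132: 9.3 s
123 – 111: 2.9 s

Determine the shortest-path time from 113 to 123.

8.5 s

Settle nodes by increasing distance from 113:
113: 0
109: 1.2  (via 113)
158: 2.7  (via 113)
154: 3.1  (via 109)
132: 4.2  (via 113)
130: 4.6  (via 158)
111: 6  (via 132)
123: 8.5  (via 158)
Shortest route: 113 → 158 → 123 = 8.5 s.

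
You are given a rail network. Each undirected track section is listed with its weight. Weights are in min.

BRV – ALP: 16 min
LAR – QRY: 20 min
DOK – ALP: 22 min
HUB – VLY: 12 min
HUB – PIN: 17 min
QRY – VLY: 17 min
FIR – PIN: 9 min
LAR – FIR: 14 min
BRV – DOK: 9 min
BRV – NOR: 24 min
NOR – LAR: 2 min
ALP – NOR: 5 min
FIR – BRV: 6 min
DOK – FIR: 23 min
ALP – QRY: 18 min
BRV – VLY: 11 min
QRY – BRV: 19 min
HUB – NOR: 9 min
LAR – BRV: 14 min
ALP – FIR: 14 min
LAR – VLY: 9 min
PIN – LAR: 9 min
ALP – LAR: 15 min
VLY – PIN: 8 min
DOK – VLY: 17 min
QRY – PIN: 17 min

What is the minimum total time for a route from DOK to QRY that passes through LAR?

43 min

Best DOK to LAR: DOK–BRV–LAR costing 23
Shortest LAR→QRY: LAR–QRY = 20
Total via LAR: 23 + 20 = 43 min.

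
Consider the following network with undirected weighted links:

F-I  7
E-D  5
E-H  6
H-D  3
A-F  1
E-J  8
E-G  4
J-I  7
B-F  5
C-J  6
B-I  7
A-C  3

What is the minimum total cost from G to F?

22

Shortest distances from G:
G: 0
E: 4  (via G)
D: 9  (via E)
H: 10  (via E)
J: 12  (via E)
C: 18  (via J)
I: 19  (via J)
A: 21  (via C)
F: 22  (via A)
Shortest route: G → E → J → C → A → F = 22.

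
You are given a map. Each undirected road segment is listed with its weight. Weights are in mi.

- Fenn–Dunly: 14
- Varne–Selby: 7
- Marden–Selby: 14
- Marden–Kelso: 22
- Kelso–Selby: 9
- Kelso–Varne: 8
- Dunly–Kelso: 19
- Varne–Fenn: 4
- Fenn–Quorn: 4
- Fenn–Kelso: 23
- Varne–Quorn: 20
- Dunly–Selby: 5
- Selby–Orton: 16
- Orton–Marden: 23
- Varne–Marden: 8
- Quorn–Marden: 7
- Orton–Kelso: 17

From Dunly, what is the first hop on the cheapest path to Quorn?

Fenn

Compare a few routes:
Dunly → Selby → Marden → Quorn: 5+14+7 = 26
Dunly → Selby → Varne → Fenn → Quorn: 5+7+4+4 = 20
Dunly → Selby → Varne → Marden → Quorn: 5+7+8+7 = 27
Dunly → Fenn → Quorn: 14+4 = 18
Cheapest is Dunly → Fenn → Quorn at 18 mi.
So from Dunly the first move is to Fenn.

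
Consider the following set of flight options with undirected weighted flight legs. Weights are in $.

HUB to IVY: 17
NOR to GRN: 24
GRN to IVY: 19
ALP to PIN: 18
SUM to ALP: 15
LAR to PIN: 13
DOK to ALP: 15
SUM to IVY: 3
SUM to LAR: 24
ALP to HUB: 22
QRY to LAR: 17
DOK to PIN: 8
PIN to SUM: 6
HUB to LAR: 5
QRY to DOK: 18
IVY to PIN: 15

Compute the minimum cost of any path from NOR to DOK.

Settle nodes by increasing distance from NOR:
NOR: 0
GRN: 24  (via NOR)
IVY: 43  (via GRN)
SUM: 46  (via IVY)
PIN: 52  (via SUM)
DOK: 60  (via PIN)
Shortest route: NOR → GRN → IVY → SUM → PIN → DOK = $60.

$60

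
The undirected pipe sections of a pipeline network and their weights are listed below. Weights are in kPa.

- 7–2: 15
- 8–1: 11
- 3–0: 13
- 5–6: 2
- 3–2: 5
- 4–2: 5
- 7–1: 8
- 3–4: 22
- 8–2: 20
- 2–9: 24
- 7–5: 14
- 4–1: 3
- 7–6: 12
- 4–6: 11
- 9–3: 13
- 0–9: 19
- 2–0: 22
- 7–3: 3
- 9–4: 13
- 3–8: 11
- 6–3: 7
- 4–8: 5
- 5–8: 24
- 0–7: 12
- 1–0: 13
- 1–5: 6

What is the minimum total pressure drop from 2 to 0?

Enumerating some paths:
2 → 3 → 7 → 0: 5+3+12 = 20
2 → 3 → 0: 5+13 = 18
Cheapest is 2 → 3 → 0 at 18 kPa.

18 kPa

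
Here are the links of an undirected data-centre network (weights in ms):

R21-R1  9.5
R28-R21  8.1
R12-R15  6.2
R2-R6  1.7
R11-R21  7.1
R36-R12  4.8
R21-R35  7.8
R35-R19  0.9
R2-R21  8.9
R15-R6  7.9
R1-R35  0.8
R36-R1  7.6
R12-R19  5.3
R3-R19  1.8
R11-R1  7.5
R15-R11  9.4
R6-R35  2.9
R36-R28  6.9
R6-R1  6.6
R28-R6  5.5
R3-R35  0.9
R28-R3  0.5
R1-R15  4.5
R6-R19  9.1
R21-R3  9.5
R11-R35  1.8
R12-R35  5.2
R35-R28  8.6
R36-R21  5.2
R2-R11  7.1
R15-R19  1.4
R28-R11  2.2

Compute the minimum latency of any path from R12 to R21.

Settle nodes by increasing distance from R12:
R12: 0
R36: 4.8  (via R12)
R35: 5.2  (via R12)
R19: 5.3  (via R12)
R1: 6  (via R35)
R3: 6.1  (via R35)
R15: 6.2  (via R12)
R28: 6.6  (via R3)
R11: 7  (via R35)
R6: 8.1  (via R35)
R2: 9.8  (via R6)
R21: 10  (via R36)
Shortest route: R12–R36–R21 = 10 ms.

10 ms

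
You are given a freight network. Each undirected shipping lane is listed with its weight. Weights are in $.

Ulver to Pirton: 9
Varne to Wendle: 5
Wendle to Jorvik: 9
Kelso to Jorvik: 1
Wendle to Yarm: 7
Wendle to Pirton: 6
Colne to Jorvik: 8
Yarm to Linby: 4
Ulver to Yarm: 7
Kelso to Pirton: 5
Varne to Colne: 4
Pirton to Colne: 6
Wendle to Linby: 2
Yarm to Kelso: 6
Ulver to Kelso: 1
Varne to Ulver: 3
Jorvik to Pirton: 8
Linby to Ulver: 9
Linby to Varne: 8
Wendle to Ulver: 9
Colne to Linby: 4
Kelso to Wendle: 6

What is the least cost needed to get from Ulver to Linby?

Candidate routes:
Ulver–Varne–Wendle–Linby: 3+5+2 = 10
Ulver–Linby: 9 = 9
Ulver–Varne–Colne–Linby: 3+4+4 = 11
Ulver–Varne–Linby: 3+8 = 11
The minimum is $9 via Ulver–Linby.

$9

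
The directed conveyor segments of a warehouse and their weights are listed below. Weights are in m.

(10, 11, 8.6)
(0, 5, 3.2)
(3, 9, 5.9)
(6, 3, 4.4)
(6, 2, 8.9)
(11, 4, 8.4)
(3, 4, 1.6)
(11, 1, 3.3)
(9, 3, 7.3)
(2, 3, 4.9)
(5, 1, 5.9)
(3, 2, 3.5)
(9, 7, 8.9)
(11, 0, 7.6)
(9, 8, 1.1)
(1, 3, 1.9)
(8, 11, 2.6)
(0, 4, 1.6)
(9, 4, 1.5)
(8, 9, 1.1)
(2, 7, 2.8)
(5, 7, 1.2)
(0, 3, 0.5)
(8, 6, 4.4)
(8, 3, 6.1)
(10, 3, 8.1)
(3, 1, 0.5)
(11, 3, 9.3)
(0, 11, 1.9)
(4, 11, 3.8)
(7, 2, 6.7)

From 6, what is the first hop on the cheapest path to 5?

Candidate routes:
6–3–9–8–11–0–5: 4.4+5.9+1.1+2.6+7.6+3.2 = 24.8
6–3–4–11–0–5: 4.4+1.6+3.8+7.6+3.2 = 20.6
Cheapest is 6–3–4–11–0–5 at 20.6 m.
So from 6 the first move is to 3.

3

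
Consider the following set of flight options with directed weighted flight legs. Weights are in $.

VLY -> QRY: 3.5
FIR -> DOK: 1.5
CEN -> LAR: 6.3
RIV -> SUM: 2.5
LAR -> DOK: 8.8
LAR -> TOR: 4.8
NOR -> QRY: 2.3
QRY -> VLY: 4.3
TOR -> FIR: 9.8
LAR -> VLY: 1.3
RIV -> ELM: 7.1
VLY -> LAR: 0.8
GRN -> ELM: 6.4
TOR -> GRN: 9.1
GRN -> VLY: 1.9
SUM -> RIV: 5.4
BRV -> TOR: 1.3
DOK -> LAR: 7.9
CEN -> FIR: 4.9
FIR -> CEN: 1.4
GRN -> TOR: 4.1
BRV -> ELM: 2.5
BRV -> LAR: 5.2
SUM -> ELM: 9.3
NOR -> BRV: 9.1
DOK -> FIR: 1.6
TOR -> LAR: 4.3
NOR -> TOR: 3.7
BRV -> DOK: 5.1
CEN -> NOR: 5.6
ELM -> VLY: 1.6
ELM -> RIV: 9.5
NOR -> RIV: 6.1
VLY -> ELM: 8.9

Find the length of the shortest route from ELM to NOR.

$19.8

Shortest distances from ELM:
ELM: 0
VLY: 1.6  (via ELM)
LAR: 2.4  (via VLY)
QRY: 5.1  (via VLY)
TOR: 7.2  (via LAR)
RIV: 9.5  (via ELM)
DOK: 11.2  (via LAR)
SUM: 12  (via RIV)
FIR: 12.8  (via DOK)
CEN: 14.2  (via FIR)
GRN: 16.3  (via TOR)
NOR: 19.8  (via CEN)
Shortest route: ELM–VLY–LAR–DOK–FIR–CEN–NOR = $19.8.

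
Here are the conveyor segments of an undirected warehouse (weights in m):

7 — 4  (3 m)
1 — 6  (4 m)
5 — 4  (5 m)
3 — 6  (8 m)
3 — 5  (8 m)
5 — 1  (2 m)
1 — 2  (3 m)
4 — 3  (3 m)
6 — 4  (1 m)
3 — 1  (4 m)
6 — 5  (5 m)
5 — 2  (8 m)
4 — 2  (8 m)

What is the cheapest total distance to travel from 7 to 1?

Candidate routes:
7–4–6–5–1: 3+1+5+2 = 11
7–4–3–1: 3+3+4 = 10
7–4–6–1: 3+1+4 = 8
7–4–5–1: 3+5+2 = 10
The minimum is 8 m via 7–4–6–1.

8 m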